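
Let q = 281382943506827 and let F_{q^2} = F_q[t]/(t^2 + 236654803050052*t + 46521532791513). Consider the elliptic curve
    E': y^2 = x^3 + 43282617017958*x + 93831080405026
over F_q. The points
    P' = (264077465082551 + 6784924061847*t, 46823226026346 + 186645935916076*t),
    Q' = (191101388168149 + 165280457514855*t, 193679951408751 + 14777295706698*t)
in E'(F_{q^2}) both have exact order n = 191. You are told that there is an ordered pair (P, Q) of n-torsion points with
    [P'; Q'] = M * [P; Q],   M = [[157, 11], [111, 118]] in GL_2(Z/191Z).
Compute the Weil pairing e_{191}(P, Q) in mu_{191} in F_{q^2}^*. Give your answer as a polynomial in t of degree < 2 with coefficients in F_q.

Since e_{191}(P,P)=e_{191}(Q,Q)=1 and e_{191}(Q,P)=e_{191}(P,Q)^{-1}, expanding e_{191}(157*P + 11*Q,111*P + 118*Q) leaves e(P,Q)^det(M).
Hence e(P,Q) = e(P',Q')^{98} where 98 = 115^{-1} mod 191.
Miller loop for e_{191} over F_{281382943506827^2}: bits of 191 = 10111111; 7 double steps + 6 add steps, l/v at each.
Result: e(P',Q') = 236135218614449 + 244671679811633*t.
Finally e_{191}(P,Q) = 55136750716992 + 52156757563620*t.

55136750716992 + 52156757563620*t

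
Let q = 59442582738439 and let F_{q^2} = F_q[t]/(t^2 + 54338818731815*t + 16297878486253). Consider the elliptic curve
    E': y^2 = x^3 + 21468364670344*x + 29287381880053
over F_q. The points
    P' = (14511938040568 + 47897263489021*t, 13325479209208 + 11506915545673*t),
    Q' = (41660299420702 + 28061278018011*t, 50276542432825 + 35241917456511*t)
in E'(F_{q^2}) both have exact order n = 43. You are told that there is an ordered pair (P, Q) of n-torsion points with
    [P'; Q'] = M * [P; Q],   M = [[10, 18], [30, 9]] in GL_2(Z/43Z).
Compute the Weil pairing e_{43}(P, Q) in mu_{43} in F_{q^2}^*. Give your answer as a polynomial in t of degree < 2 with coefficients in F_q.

54393558581101 + 7976426699233*t

e_{43} is bilinear + alternating on E[43], so e_{43}(10*P + 18*Q, 30*P + 9*Q) = e_{43}(P,Q)^(10*9-18*30).
det M = 10*9 - 18*30 = -450 = 23 (mod 43); 23^{-1} = 15 (mod 43).
6-bit Miller (101011) on E'/F_{59442582738439} with a'=21468364670344, b'=29287381880053: accumulate tangent/chord ratios at Q'+S and P'+S'.
The quotient is 28253163684952 + 6959000063976*t.
Raise to 15: e(P,Q) = 54393558581101 + 7976426699233*t in mu_{43}.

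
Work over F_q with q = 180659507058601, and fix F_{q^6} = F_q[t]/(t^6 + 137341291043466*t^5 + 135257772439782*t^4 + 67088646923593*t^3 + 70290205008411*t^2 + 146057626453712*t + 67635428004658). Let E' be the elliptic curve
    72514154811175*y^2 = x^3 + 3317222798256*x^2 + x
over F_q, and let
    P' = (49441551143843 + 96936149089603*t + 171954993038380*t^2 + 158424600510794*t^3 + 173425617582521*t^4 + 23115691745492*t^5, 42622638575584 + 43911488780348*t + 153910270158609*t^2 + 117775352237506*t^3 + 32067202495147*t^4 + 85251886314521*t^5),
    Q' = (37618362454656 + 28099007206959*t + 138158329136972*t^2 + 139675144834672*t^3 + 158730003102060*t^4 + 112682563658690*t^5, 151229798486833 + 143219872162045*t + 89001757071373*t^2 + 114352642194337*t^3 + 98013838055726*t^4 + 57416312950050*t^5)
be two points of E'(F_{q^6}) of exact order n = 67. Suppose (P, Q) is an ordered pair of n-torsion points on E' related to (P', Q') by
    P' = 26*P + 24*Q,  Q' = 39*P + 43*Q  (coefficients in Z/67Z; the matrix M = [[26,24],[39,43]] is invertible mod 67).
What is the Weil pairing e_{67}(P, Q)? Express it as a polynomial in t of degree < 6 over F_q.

e_{67} is bilinear + alternating on E[67], so e_{67}(26*P + 24*Q, 39*P + 43*Q) = e_{67}(P,Q)^(26*43-24*39).
det(M) mod 67 = 48; its inverse in (Z/67)^* is 7 (check: 48*7 mod 67 = 1).
(x,y)|->(9482541179784x+18778599625004,9482541179784y) sends E' to y^2=x^3+51719721624978*x+143464796872966.
Build f_{67,P'} and f_{67,Q'} via the 7-bit ladder of 67=1000011_2; evaluate at shifted divisors; quotient in F_{180659507058601^6}.
f_P(D_Q)/f_Q(D_P) = 33556276824036 + 76563612309605*t + 119015361459371*t^2 + 145154878136055*t^3 + 32086842360526*t^4 + 81852120572675*t^5.
(33556276824036 + 76563612309605*t + 119015361459371*t^2 + 145154878136055*t^3 + 32086842360526*t^4 + 81852120572675*t^5)^{7} mod (180659507058601,f) = 111725681036060 + 149640142654576*t + 149251452338517*t^2 + 150958057420269*t^3 + 159399529188648*t^4 + 161833481495631*t^5.

111725681036060 + 149640142654576*t + 149251452338517*t^2 + 150958057420269*t^3 + 159399529188648*t^4 + 161833481495631*t^5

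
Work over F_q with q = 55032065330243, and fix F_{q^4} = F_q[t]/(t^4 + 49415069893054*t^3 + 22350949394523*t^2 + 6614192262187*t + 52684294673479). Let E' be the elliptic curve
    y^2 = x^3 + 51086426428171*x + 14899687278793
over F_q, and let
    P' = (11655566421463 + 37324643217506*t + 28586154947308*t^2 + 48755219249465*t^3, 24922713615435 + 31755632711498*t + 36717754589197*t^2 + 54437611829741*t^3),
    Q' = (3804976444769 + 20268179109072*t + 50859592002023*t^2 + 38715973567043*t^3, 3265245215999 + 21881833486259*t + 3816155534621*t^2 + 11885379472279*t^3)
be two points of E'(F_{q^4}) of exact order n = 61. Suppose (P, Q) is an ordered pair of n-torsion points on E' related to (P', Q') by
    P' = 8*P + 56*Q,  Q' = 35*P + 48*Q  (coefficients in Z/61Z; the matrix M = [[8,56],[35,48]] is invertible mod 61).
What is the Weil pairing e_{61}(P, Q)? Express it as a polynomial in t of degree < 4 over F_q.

The 61-Weil pairing on E[61] over F_{55032065330243} is alternating-bilinear: e_{61}(P',Q') = e_{61}(P,Q)^det(M).
det(M) mod 61 = 10; its inverse in (Z/61)^* is 55 (check: 10*55 mod 61 = 1).
6-bit Miller (111101) on E'/F_{55032065330243} with a'=51086426428171, b'=14899687278793: accumulate tangent/chord ratios at Q'+S and P'+S'.
e_{61}(P',Q') = 12440636181613 + 10742059017634*t + 23138628164388*t^2 + 18860710100553*t^3.
Thus e_{61}(P,Q) = 41374006746245 + 13852014290963*t + 12402430823216*t^2 + 4792289857885*t^3.

41374006746245 + 13852014290963*t + 12402430823216*t^2 + 4792289857885*t^3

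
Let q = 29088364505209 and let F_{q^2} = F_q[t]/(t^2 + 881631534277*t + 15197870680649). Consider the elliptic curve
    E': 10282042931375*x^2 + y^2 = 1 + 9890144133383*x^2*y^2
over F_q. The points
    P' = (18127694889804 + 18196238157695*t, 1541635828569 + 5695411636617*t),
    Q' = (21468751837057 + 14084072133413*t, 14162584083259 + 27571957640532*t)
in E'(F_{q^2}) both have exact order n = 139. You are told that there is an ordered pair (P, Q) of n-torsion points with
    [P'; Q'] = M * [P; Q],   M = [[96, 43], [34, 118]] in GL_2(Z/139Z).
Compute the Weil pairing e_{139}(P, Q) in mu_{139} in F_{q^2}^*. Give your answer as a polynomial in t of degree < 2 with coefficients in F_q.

Since e_{139}(P,P)=e_{139}(Q,Q)=1 and e_{139}(Q,P)=e_{139}(P,Q)^{-1}, expanding e_{139}(96*P + 43*Q,34*P + 118*Q) leaves e(P,Q)^det(M).
So e_{139}(P,Q) = e_{139}(P',Q')^{46}, since 136*46 = 1 mod 139.
Map (x,y)_Ed via u=(1+y)/(1-y), v=(1+y)/((1-y)x) to Montgomery A=9866881947593,B=27510416949310; then to (a',b')=(13500197073076,15085449596785).
Double-and-add over 10001011: 8-1 doublings, 4-1 additions; each step l_{T,T}/v_{2T} or l_{T,P'}/v at Q'+S for random S.
f_P(D_Q)/f_Q(D_P) = 4528809446955 + 9268607701170*t.
Raise to 46: e(P,Q) = 2375550521613 + 16931187654882*t in mu_{139}.

2375550521613 + 16931187654882*t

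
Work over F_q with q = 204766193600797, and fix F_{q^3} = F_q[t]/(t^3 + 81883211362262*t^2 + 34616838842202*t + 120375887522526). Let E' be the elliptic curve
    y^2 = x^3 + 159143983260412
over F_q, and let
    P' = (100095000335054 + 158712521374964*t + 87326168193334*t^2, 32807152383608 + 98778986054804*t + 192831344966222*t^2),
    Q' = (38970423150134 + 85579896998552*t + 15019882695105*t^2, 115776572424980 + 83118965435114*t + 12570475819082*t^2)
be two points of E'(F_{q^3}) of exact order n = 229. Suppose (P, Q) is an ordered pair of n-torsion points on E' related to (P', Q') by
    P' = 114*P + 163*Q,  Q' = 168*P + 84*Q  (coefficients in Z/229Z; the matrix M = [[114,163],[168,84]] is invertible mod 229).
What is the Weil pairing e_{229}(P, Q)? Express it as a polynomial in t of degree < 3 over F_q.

75499753361769 + 49555847116972*t + 134941729483167*t^2

The 229-Weil pairing on E[229] over F_{204766193600797} is alternating-bilinear: e_{229}(P',Q') = e_{229}(P,Q)^det(M).
114*84 - 163*168 = -17808; reduced mod 229: det = 54, inverse 123.
Miller loop for e_{229} over F_{204766193600797^3}: bits of 229 = 11100101; 7 double steps + 4 add steps, l/v at each.
So e_{229}(P',Q') = 83768647460039 + 159276695940505*t + 139778478087653*t^2.
Hence e(P,Q) = 75499753361769 + 49555847116972*t + 134941729483167*t^2 in F_{204766193600797^3}^*.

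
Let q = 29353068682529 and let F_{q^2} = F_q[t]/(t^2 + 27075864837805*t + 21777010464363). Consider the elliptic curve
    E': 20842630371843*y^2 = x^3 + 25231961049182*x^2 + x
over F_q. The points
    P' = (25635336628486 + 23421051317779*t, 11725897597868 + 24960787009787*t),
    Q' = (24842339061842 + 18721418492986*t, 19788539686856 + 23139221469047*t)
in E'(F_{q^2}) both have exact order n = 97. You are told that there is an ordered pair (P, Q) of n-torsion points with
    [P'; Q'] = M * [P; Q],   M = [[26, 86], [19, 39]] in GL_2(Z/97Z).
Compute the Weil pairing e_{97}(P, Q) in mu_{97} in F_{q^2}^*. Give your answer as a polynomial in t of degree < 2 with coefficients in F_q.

13043021401011 + 15621513151007*t

e_{97}(aP+bQ,cP+dQ) = e_{97}(P,Q)^(ad-bc); with (a,b,c,d)=(26,86,19,39) this gives the det-97 law.
So e_{97}(P,Q) = e_{97}(P',Q')^{74}, since 59*74 = 1 mod 97.
(x,y)|->(2846020483504x+23150154211874,2846020483504y) sends E' to y^2=x^3+11492709972382*x+18896276436015.
n = 97 = (1100001)_2 (7 bits, wt 3); accumulate f_{97,P'}(Q'+S)/f_{97,P'}(S) along the 6-step ladder.
So e_{97}(P',Q') = 20594220512978 + 24727980022255*t.
e_{97}(P,Q) = (20594220512978 + 24727980022255*t)^{74} = 13043021401011 + 15621513151007*t.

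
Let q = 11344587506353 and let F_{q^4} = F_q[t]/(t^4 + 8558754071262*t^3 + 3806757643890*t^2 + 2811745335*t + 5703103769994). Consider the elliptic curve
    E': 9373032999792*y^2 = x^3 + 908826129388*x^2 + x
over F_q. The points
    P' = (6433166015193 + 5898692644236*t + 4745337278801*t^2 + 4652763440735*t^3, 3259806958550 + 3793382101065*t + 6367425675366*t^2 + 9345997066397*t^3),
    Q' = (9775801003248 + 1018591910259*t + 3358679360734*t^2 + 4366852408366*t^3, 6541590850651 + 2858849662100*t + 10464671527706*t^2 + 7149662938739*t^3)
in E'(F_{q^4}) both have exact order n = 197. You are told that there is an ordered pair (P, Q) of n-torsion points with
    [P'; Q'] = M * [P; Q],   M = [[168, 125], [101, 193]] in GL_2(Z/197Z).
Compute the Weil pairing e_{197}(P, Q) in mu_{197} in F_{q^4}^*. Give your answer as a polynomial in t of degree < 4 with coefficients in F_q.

The 197-Weil pairing on E[197] over F_{11344587506353} is alternating-bilinear: e_{197}(P',Q') = e_{197}(P,Q)^det(M).
Inverting 99 mod 197: 2. Thus e_{197}(P,Q) = e(P',Q')^{2}.
Set x_W=4250284506628*u+4467385659162, y_W=4250284506628*v; then E': y_W^2=x_W^3+748204699458*x_W+10372770207393.
Miller loop for e_{197} over F_{11344587506353^4}: bits of 197 = 11000101; 7 double steps + 3 add steps, l/v at each.
So e_{197}(P',Q') = 2772420302136 + 1424762194836*t + 6046985654668*t^2 + 7348920992728*t^3.
Finally e_{197}(P,Q) = 4853427234290 + 3994344856982*t + 7894950982738*t^2 + 406321687452*t^3.

4853427234290 + 3994344856982*t + 7894950982738*t^2 + 406321687452*t^3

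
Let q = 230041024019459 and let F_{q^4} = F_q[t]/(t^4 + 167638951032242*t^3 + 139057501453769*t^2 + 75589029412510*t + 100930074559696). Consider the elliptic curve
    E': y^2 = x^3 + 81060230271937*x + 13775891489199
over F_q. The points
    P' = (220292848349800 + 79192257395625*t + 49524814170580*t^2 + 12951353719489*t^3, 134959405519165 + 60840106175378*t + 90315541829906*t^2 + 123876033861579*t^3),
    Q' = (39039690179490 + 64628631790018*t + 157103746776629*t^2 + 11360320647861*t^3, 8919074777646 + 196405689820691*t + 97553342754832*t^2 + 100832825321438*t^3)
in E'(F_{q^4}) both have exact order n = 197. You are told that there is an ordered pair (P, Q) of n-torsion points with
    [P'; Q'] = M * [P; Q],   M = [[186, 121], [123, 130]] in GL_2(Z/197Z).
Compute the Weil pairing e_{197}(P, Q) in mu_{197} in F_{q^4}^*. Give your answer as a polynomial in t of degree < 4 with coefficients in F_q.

Alternating bilinearity on E[197] (values in mu_{197} in F_{230041024019459^4}) gives e(P',Q') = e(P,Q)^det(M).
186*130 - 121*123 = 9297; reduced mod 197: det = 38, inverse 140.
Run Miller on y^2=x^3+81060230271937*x+13775891489199 over F_{230041024019459}: ladder 11000101 (8 bits); e = f_P(D_Q)/f_Q(D_P).
e_{197}(P',Q') = 4667548893466 + 134743448870725*t + 74036704692986*t^2 + 94001314100527*t^3.
Hence e(P,Q) = 9225652067274 + 39268747128463*t + 15643858324127*t^2 + 64490404871598*t^3 in F_{230041024019459^4}^*.

9225652067274 + 39268747128463*t + 15643858324127*t^2 + 64490404871598*t^3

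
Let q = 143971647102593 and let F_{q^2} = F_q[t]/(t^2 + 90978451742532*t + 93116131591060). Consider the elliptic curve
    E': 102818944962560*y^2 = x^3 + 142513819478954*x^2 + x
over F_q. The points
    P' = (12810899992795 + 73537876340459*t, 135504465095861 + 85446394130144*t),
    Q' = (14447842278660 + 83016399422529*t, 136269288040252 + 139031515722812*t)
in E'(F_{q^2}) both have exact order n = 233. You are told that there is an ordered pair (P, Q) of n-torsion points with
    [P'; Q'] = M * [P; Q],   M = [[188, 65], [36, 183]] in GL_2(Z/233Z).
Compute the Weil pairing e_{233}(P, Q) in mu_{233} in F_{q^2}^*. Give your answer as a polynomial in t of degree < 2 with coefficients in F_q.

130138117576433 + 75046514098076*t

Under M = [[188,65],[36,183]] in GL_2(Z/233), e_{233}(P',Q') = e_{233}(P,Q)^(188*183-65*36 mod 233).
188*183 - 65*36 = 32064; reduced mod 233: det = 143, inverse 44.
Montgomery->Weierstrass: x_W = 51540640561512*x+62284212329125, y_W=51540640561512*y on F_{143971647102593}; lands on y^2=x^3+30403484465422*x+44073657493314.
Miller loop for e_{233} over F_{143971647102593^2}: bits of 233 = 11101001; 7 double steps + 4 add steps, l/v at each.
Miller gives e_{233}(P',Q') = 22431544363432 + 107740408227*t in F_{143971647102593^2}.
(22431544363432 + 107740408227*t)^{44} mod (143971647102593,f) = 130138117576433 + 75046514098076*t.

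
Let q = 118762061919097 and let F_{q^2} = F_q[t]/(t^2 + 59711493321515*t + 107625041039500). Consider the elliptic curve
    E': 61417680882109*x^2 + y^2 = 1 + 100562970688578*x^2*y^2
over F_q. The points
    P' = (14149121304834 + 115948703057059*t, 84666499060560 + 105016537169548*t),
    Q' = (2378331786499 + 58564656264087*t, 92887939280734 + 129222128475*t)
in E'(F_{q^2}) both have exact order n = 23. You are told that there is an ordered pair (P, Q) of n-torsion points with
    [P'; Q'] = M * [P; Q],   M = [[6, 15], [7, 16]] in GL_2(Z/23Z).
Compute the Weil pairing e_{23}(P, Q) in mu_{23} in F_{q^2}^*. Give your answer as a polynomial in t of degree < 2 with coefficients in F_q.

e_{23} is bilinear + alternating on E[23], so e_{23}(6*P + 15*Q, 7*P + 16*Q) = e_{23}(P,Q)^(6*16-15*7).
6*16 - 15*7 = -9; reduced mod 23: det = 14, inverse 5.
Map (x,y)_Ed via u=(1+y)/(1-y), v=(1+y)/((1-y)x) to Montgomery A=115775353145238,B=25558516940408; then to (a',b')=(8254000870123,88293012425037).
Run Miller on y^2=x^3+8254000870123*x+88293012425037 over F_{118762061919097}: ladder 10111 (5 bits); e = f_P(D_Q)/f_Q(D_P).
The quotient is 52405211695477 + 105979764083011*t.
Finally e_{23}(P,Q) = 115554763458561 + 26196357269878*t.

115554763458561 + 26196357269878*t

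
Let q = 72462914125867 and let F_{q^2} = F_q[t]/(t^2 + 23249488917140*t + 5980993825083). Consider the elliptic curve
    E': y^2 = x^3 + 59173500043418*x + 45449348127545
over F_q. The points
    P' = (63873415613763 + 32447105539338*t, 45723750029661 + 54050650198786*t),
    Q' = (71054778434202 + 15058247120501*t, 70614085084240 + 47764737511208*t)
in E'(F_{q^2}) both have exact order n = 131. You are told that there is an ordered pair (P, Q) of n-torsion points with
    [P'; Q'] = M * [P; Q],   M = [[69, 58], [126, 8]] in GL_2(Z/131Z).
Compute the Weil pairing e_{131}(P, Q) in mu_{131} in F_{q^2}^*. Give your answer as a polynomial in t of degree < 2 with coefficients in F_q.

e_{131}(aP+bQ,cP+dQ) = e_{131}(P,Q)^(ad-bc); with (a,b,c,d)=(69,58,126,8) this gives the det-131 law.
det(M) mod 131 = 56; its inverse in (Z/131)^* is 124 (check: 56*124 mod 131 = 1).
Build f_{131,P'} and f_{131,Q'} via the 8-bit ladder of 131=10000011_2; evaluate at shifted divisors; quotient in F_{72462914125867^2}.
Result: e(P',Q') = 33628258828772 + 39047412951992*t.
Finally e_{131}(P,Q) = 20822884081652 + 2783212327574*t.

20822884081652 + 2783212327574*t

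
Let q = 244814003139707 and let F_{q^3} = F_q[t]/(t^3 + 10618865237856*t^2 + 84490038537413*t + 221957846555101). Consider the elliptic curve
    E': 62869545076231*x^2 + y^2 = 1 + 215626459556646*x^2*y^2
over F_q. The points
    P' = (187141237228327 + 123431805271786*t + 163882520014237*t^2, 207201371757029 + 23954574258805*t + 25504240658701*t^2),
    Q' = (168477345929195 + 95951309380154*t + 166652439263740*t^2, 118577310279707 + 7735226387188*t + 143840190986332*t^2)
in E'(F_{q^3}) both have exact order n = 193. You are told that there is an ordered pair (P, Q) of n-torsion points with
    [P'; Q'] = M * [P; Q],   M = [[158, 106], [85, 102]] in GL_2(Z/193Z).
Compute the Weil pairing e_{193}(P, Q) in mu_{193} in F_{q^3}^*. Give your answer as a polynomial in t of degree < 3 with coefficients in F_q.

The 193-Weil pairing on E[193] over F_{244814003139707} is alternating-bilinear: e_{193}(P',Q') = e_{193}(P,Q)^det(M).
Hence e(P,Q) = e(P',Q')^{11} where 11 = 158^{-1} mod 193.
Map (x,y)_Ed via u=(1+y)/(1-y), v=(1+y)/((1-y)x) to Montgomery A=173829749058778,B=137557679287643; then to (a',b')=(72006053715220,105969450236632).
n = 193 = (11000001)_2 (8 bits, wt 3); accumulate f_{193,P'}(Q'+S)/f_{193,P'}(S) along the 7-step ladder.
Miller gives e_{193}(P',Q') = 95485627470069 + 43965825751304*t + 208101870120371*t^2 in F_{244814003139707^3}.
Thus e_{193}(P,Q) = 221942156095210 + 100248749758442*t + 29431572859494*t^2.

221942156095210 + 100248749758442*t + 29431572859494*t^2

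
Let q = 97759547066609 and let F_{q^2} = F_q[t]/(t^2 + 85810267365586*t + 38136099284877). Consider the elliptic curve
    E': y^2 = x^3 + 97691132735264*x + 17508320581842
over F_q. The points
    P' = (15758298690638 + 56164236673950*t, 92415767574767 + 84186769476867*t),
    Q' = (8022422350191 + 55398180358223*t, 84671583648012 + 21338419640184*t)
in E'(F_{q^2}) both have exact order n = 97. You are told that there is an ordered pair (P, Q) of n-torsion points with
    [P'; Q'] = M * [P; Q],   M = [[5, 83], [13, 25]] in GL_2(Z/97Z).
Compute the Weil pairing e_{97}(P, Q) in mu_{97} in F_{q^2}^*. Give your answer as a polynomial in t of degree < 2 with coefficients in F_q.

67782944893274 + 89563824612015*t

Alternating bilinearity on E[97] (values in mu_{97} in F_{97759547066609^2}) gives e(P',Q') = e(P,Q)^det(M).
5*25 - 83*13 = -954; reduced mod 97: det = 16, inverse 91.
Miller loop for e_{97} over F_{97759547066609^2}: bits of 97 = 1100001; 6 double steps + 2 add steps, l/v at each.
So e_{97}(P',Q') = 13317104654546 + 33988545336519*t.
Finally e_{97}(P,Q) = 67782944893274 + 89563824612015*t.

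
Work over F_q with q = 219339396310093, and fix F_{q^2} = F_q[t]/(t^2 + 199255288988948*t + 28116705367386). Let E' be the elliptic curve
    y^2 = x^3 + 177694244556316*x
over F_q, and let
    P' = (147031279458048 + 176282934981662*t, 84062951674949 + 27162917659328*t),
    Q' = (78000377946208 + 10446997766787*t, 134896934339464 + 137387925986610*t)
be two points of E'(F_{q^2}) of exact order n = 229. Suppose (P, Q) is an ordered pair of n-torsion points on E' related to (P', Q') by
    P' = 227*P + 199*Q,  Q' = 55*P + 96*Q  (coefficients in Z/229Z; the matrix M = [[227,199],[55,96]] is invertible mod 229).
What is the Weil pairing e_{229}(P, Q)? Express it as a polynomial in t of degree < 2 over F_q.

203464403714723 + 135857557105120*t

e_{229} is bilinear + alternating on E[229], so e_{229}(227*P + 199*Q, 55*P + 96*Q) = e_{229}(P,Q)^(227*96-199*55).
det(M) mod 229 = 84; its inverse in (Z/229)^* is 30 (check: 84*30 mod 229 = 1).
8-bit Miller (11100101) on E'/F_{219339396310093} with a'=177694244556316, b'=0: accumulate tangent/chord ratios at Q'+S and P'+S'.
Result: e(P',Q') = 90594405927176 + 69268070320026*t.
Hence e(P,Q) = 203464403714723 + 135857557105120*t in F_{219339396310093^2}^*.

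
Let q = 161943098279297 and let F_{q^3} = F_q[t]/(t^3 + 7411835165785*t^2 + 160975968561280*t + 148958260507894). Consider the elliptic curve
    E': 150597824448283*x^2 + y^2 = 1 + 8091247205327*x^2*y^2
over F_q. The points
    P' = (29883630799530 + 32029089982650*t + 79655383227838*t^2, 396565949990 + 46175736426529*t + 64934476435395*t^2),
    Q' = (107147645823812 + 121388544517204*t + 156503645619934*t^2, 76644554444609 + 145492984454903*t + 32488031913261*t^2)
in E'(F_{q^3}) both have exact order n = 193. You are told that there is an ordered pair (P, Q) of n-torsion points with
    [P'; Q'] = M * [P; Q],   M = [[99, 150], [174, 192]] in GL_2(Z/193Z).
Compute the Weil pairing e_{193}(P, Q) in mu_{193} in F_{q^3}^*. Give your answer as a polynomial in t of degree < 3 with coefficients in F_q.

98720828309207 + 149323728917958*t + 121054963066610*t^2

e_{193} is bilinear + alternating on E[193], so e_{193}(99*P + 150*Q, 174*P + 192*Q) = e_{193}(P,Q)^(99*192-150*174).
So e_{193}(P,Q) = e_{193}(P',Q')^{130}, since 49*130 = 1 mod 193.
Edwards->Montgomery: u=(1+y)/(1-y), v=u/x -> 100777037665721v^2=u^3+8626695493049u^2+u; then x_W=35626644310739u+26448178608935: y^2=x^3+88993341331432*x+41585911646431.
n = 193 = (11000001)_2 (8 bits, wt 3); accumulate f_{193,P'}(Q'+S)/f_{193,P'}(S) along the 7-step ladder.
The quotient is 43682712249975 + 48102742094063*t + 106982083449691*t^2.
Hence e(P,Q) = 98720828309207 + 149323728917958*t + 121054963066610*t^2 in F_{161943098279297^3}^*.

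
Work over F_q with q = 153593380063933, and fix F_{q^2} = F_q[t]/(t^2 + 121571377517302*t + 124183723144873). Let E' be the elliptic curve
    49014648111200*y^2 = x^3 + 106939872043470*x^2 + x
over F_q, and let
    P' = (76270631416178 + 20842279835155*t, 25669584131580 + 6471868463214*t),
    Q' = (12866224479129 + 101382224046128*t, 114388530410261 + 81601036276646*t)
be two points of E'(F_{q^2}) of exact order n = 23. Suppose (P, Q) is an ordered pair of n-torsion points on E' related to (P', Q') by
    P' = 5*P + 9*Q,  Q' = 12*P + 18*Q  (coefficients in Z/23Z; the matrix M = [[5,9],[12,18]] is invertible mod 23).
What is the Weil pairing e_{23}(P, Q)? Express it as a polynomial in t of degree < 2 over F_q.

Alternating bilinearity on E[23] (values in mu_{23} in F_{153593380063933^2}) gives e(P',Q') = e(P,Q)^det(M).
Inverting 5 mod 23: 14. Thus e_{23}(P,Q) = e(P',Q')^{14}.
(x,y)|->(46244026741497x+65496079865956,46244026741497y) sends E' to y^2=x^3+74625533449531*x+85083773828640.
Build f_{23,P'} and f_{23,Q'} via the 5-bit ladder of 23=10111_2; evaluate at shifted divisors; quotient in F_{153593380063933^2}.
The quotient is 30122449925093 + 114595176947675*t.
Raise to 14: e(P,Q) = 144359650916116 + 130194286224621*t in mu_{23}.

144359650916116 + 130194286224621*t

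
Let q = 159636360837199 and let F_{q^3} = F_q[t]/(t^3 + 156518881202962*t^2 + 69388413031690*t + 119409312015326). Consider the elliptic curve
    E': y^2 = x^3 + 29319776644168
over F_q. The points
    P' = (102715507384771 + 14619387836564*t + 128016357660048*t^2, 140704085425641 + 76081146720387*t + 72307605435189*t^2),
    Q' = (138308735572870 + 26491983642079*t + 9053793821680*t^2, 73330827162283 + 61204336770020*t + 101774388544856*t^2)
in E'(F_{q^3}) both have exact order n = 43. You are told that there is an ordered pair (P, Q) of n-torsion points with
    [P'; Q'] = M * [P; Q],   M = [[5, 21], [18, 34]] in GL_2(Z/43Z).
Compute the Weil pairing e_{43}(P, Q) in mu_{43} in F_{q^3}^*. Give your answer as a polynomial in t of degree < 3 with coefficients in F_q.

Since e_{43}(P,P)=e_{43}(Q,Q)=1 and e_{43}(Q,P)=e_{43}(P,Q)^{-1}, expanding e_{43}(5*P + 21*Q,18*P + 34*Q) leaves e(P,Q)^det(M).
det M = 5*34 - 21*18 = -208 = 7 (mod 43); 7^{-1} = 37 (mod 43).
Run Miller on y^2=x^3+29319776644168 over F_{159636360837199}: ladder 101011 (6 bits); e = f_P(D_Q)/f_Q(D_P).
e_{43}(P',Q') = 122942682830668 + 156171654978263*t + 42597859903451*t^2.
Finally e_{43}(P,Q) = 143420766211802 + 13159078660239*t + 15909231725280*t^2.

143420766211802 + 13159078660239*t + 15909231725280*t^2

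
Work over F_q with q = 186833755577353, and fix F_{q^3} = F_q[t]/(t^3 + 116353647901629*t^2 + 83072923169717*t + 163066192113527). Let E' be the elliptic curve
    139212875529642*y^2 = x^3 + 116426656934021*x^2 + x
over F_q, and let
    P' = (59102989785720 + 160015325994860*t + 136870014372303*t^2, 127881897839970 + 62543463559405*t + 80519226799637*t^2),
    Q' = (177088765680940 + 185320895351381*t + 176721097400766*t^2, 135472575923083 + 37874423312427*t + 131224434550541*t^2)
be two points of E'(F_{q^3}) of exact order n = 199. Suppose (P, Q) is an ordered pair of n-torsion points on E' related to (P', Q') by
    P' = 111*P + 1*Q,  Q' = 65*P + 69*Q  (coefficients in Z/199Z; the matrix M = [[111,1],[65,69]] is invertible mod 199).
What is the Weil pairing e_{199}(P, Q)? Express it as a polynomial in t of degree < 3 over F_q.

152813480648584 + 77035888433511*t + 180557546925157*t^2

e_{199} is bilinear + alternating on E[199], so e_{199}(111*P + 1*Q, 65*P + 69*Q) = e_{199}(P,Q)^(111*69-1*65).
det M = 111*69 - 1*65 = 7594 = 32 (mod 199); 32^{-1} = 56 (mod 199).
Montgomery->Weierstrass: x_W = 3508147639597*x+156893941944863, y_W=3508147639597*y on F_{186833755577353}; lands on y^2=x^3+96422858859767.
Build f_{199,P'} and f_{199,Q'} via the 8-bit ladder of 199=11000111_2; evaluate at shifted divisors; quotient in F_{186833755577353^3}.
e_{199}(P',Q') = 51381096902444 + 76019006008812*t + 142429314236290*t^2.
(51381096902444 + 76019006008812*t + 142429314236290*t^2)^{56} mod (186833755577353,f) = 152813480648584 + 77035888433511*t + 180557546925157*t^2.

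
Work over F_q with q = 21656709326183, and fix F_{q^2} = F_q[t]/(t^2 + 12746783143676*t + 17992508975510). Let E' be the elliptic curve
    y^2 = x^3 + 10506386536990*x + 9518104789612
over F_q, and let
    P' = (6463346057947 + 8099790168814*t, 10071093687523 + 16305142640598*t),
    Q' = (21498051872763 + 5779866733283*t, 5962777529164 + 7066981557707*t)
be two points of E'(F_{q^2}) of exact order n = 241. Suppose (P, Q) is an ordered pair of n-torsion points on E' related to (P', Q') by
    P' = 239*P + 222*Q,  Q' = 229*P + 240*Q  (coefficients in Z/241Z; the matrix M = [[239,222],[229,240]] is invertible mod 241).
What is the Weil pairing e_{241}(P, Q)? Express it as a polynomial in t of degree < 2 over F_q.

6357912643217 + 16542068560206*t

Alternating bilinearity on E[241] (values in mu_{241} in F_{21656709326183^2}) gives e(P',Q') = e(P,Q)^det(M).
Hence e(P,Q) = e(P',Q')^{225} where 225 = 15^{-1} mod 241.
Miller loop for e_{241} over F_{21656709326183^2}: bits of 241 = 11110001; 7 double steps + 4 add steps, l/v at each.
The quotient is 3435700490641 + 792349195190*t.
Thus e_{241}(P,Q) = 6357912643217 + 16542068560206*t.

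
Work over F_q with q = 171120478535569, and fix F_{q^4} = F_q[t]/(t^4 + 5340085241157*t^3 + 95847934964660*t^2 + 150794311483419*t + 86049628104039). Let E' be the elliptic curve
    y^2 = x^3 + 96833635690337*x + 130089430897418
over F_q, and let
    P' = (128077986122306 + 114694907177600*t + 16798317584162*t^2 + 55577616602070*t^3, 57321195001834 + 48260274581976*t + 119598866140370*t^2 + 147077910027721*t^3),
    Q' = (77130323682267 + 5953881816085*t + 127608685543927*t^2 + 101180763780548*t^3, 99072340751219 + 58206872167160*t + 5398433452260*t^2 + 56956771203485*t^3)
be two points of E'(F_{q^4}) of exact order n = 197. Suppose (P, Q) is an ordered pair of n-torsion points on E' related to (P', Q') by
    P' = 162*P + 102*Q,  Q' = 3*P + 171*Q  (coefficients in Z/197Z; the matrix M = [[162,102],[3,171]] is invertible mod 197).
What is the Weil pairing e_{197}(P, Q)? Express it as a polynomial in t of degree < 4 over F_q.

Alternating bilinearity on E[197] (values in mu_{197} in F_{171120478535569^4}) gives e(P',Q') = e(P,Q)^det(M).
Inverting 13 mod 197: 91. Thus e_{197}(P,Q) = e(P',Q')^{91}.
n = 197 = (11000101)_2 (8 bits, wt 4); accumulate f_{197,P'}(Q'+S)/f_{197,P'}(S) along the 7-step ladder.
So e_{197}(P',Q') = 164877823905424 + 154693744360831*t + 148041371503462*t^2 + 124835027854901*t^3.
Raise to 91: e(P,Q) = 66558230113472 + 114291943335103*t + 132858161807861*t^2 + 165489030370223*t^3 in mu_{197}.

66558230113472 + 114291943335103*t + 132858161807861*t^2 + 165489030370223*t^3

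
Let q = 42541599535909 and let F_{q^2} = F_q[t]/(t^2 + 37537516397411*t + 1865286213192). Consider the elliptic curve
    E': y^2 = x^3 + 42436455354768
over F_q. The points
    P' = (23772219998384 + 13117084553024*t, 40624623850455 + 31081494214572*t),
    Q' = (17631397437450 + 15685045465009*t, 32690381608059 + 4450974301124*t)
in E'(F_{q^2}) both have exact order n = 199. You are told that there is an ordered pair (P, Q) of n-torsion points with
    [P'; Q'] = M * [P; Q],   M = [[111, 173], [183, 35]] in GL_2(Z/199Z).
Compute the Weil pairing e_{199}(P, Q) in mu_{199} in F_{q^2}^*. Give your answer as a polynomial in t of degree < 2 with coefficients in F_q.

21942938669613 + 35639560956774*t

e_{199}(aP+bQ,cP+dQ) = e_{199}(P,Q)^(ad-bc); with (a,b,c,d)=(111,173,183,35) this gives the det-199 law.
Hence e(P,Q) = e(P',Q')^{81} where 81 = 86^{-1} mod 199.
Build f_{199,P'} and f_{199,Q'} via the 8-bit ladder of 199=11000111_2; evaluate at shifted divisors; quotient in F_{42541599535909^2}.
e_{199}(P',Q') = 38708091864219 + 28029723769331*t.
e_{199}(P,Q) = (38708091864219 + 28029723769331*t)^{81} = 21942938669613 + 35639560956774*t.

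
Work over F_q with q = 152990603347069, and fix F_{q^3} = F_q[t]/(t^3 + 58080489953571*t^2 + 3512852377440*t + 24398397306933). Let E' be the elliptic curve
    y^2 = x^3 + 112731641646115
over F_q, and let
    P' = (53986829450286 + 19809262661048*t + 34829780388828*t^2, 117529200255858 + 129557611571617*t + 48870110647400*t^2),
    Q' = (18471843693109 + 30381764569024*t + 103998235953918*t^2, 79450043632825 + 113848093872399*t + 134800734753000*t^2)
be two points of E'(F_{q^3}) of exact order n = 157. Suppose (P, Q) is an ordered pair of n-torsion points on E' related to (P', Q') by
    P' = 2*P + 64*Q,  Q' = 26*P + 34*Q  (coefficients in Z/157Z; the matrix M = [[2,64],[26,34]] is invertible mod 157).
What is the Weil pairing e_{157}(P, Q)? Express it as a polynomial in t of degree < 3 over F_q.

Alternating bilinearity on E[157] (values in mu_{157} in F_{152990603347069^3}) gives e(P',Q') = e(P,Q)^det(M).
Inverting 131 mod 157: 6. Thus e_{157}(P,Q) = e(P',Q')^{6}.
n = 157 = (10011101)_2 (8 bits, wt 5); accumulate f_{157,P'}(Q'+S)/f_{157,P'}(S) along the 7-step ladder.
So e_{157}(P',Q') = 43866099571246 + 111783455195406*t + 104090026128882*t^2.
Finally e_{157}(P,Q) = 78445640675143 + 19291317455909*t + 32197328687066*t^2.

78445640675143 + 19291317455909*t + 32197328687066*t^2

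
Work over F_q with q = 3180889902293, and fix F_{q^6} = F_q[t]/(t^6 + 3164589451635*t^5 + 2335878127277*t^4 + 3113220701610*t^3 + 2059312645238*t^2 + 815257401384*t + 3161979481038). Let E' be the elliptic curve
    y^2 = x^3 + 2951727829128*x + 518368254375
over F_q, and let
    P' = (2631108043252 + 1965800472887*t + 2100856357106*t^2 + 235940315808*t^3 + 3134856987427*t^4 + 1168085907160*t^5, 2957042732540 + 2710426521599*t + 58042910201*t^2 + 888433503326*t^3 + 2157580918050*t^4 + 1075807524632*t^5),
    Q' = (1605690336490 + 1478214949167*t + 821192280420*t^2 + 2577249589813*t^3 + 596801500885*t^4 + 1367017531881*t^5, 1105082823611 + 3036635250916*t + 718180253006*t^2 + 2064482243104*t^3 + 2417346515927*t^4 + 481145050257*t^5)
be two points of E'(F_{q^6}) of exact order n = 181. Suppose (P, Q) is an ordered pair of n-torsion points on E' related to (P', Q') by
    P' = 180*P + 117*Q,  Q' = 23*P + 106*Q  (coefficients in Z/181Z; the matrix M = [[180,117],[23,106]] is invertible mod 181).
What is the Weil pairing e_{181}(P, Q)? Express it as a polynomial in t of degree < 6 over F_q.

e_{181}(aP+bQ,cP+dQ) = e_{181}(P,Q)^(ad-bc); with (a,b,c,d)=(180,117,23,106) this gives the det-181 law.
Inverting 99 mod 181: 64. Thus e_{181}(P,Q) = e(P',Q')^{64}.
8-bit Miller (10110101) on E'/F_{3180889902293} with a'=2951727829128, b'=518368254375: accumulate tangent/chord ratios at Q'+S and P'+S'.
f_P(D_Q)/f_Q(D_P) = 48414113475 + 2789102745939*t + 1353441509799*t^2 + 1038313404942*t^3 + 1946742955062*t^4 + 1701572002196*t^5.
Finally e_{181}(P,Q) = 1443939170781 + 1880791869875*t + 2028811039991*t^2 + 2354230760882*t^3 + 1789719987329*t^4 + 2105236330511*t^5.

1443939170781 + 1880791869875*t + 2028811039991*t^2 + 2354230760882*t^3 + 1789719987329*t^4 + 2105236330511*t^5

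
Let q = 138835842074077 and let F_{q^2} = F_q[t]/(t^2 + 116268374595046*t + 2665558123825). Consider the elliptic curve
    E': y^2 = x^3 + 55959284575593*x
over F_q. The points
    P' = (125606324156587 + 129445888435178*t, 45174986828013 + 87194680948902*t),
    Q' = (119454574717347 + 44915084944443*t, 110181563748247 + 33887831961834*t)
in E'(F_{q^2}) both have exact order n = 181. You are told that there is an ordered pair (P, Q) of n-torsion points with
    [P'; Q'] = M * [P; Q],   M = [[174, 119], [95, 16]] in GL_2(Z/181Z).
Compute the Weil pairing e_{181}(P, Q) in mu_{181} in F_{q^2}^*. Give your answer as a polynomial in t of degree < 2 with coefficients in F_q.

108313128916426 + 23929411339534*t

Under M = [[174,119],[95,16]] in GL_2(Z/181), e_{181}(P',Q') = e_{181}(P,Q)^(174*16-119*95 mod 181).
174*16 - 119*95 = -8521; reduced mod 181: det = 167, inverse 168.
n = 181 = (10110101)_2 (8 bits, wt 5); accumulate f_{181,P'}(Q'+S)/f_{181,P'}(S) along the 7-step ladder.
f_P(D_Q)/f_Q(D_P) = 53584556944739 + 124650160739376*t.
Finally e_{181}(P,Q) = 108313128916426 + 23929411339534*t.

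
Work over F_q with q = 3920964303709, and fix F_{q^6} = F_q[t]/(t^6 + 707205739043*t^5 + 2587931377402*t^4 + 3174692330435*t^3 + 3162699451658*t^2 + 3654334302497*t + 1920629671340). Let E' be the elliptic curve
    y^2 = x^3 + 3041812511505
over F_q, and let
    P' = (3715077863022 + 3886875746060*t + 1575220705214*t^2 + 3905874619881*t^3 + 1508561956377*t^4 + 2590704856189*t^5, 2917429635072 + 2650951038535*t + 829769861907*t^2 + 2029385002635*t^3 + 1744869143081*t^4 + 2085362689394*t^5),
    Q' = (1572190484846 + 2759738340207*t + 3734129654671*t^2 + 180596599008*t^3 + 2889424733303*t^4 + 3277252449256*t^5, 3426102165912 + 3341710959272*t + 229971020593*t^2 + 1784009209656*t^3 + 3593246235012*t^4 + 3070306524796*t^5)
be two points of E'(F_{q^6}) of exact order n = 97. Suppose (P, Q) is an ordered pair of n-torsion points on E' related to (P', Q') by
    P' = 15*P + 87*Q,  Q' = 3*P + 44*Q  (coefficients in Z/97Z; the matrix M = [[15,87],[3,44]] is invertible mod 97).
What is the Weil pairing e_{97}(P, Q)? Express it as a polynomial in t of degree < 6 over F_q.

e_{97}(aP+bQ,cP+dQ) = e_{97}(P,Q)^(ad-bc); with (a,b,c,d)=(15,87,3,44) this gives the det-97 law.
Inverting 11 mod 97: 53. Thus e_{97}(P,Q) = e(P',Q')^{53}.
Double-and-add over 1100001: 7-1 doublings, 3-1 additions; each step l_{T,T}/v_{2T} or l_{T,P'}/v at Q'+S for random S.
So e_{97}(P',Q') = 2009163774370 + 2413571894261*t + 3433224067011*t^2 + 3645667473245*t^3 + 3515880747159*t^4 + 770003945022*t^5.
Thus e_{97}(P,Q) = 3261120583979 + 1522964217208*t + 3716471406950*t^2 + 711873953618*t^3 + 145440965463*t^4 + 3015073097701*t^5.

3261120583979 + 1522964217208*t + 3716471406950*t^2 + 711873953618*t^3 + 145440965463*t^4 + 3015073097701*t^5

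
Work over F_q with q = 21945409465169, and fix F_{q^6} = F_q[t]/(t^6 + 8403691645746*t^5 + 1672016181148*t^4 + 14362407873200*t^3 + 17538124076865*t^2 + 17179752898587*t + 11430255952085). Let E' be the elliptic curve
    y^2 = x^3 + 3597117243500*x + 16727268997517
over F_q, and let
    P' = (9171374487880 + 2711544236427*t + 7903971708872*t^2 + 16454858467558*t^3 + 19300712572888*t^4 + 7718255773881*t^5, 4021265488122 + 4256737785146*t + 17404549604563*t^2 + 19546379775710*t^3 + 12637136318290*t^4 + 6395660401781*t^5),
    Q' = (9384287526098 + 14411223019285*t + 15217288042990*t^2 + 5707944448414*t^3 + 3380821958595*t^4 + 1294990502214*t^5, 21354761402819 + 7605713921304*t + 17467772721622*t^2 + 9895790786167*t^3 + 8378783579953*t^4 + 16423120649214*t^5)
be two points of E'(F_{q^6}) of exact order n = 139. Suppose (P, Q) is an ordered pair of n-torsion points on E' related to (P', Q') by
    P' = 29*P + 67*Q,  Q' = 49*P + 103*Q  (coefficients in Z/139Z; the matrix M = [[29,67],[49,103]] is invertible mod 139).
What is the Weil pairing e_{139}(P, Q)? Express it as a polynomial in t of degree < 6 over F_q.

16788016689567 + 9856704780551*t + 11531276902407*t^2 + 17829900095066*t^3 + 4159224329624*t^4 + 16223681330193*t^5

e_{139} is bilinear + alternating on E[139], so e_{139}(29*P + 67*Q, 49*P + 103*Q) = e_{139}(P,Q)^(29*103-67*49).
det(M) mod 139 = 121; its inverse in (Z/139)^* is 54 (check: 121*54 mod 139 = 1).
Build f_{139,P'} and f_{139,Q'} via the 8-bit ladder of 139=10001011_2; evaluate at shifted divisors; quotient in F_{21945409465169^6}.
Miller gives e_{139}(P',Q') = 16891756825605 + 9023747693656*t + 8912374663261*t^2 + 7678489667068*t^3 + 4272349957135*t^4 + 6621629245471*t^5 in F_{21945409465169^6}.
(16891756825605 + 9023747693656*t + 8912374663261*t^2 + 7678489667068*t^3 + 4272349957135*t^4 + 6621629245471*t^5)^{54} mod (21945409465169,f) = 16788016689567 + 9856704780551*t + 11531276902407*t^2 + 17829900095066*t^3 + 4159224329624*t^4 + 16223681330193*t^5.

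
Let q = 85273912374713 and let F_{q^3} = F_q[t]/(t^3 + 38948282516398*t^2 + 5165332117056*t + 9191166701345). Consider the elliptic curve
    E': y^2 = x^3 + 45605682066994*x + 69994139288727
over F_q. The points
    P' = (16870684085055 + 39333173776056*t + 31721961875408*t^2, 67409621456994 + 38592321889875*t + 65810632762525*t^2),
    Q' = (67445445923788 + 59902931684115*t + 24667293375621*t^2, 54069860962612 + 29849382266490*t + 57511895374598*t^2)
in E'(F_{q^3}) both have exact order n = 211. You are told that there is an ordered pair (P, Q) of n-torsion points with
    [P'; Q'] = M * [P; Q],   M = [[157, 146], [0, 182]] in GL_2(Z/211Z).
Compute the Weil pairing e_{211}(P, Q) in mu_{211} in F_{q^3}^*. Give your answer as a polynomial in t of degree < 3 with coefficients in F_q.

60760777695537 + 7643592689397*t + 45309634425796*t^2

The 211-Weil pairing on E[211] over F_{85273912374713} is alternating-bilinear: e_{211}(P',Q') = e_{211}(P,Q)^det(M).
det M = 157*182 - 146*0 = 28574 = 89 (mod 211); 89^{-1} = 147 (mod 211).
8-bit Miller (11010011) on E'/F_{85273912374713} with a'=45605682066994, b'=69994139288727: accumulate tangent/chord ratios at Q'+S and P'+S'.
So e_{211}(P',Q') = 30474874634899 + 47617250399286*t + 4143757682201*t^2.
e_{211}(P,Q) = (30474874634899 + 47617250399286*t + 4143757682201*t^2)^{147} = 60760777695537 + 7643592689397*t + 45309634425796*t^2.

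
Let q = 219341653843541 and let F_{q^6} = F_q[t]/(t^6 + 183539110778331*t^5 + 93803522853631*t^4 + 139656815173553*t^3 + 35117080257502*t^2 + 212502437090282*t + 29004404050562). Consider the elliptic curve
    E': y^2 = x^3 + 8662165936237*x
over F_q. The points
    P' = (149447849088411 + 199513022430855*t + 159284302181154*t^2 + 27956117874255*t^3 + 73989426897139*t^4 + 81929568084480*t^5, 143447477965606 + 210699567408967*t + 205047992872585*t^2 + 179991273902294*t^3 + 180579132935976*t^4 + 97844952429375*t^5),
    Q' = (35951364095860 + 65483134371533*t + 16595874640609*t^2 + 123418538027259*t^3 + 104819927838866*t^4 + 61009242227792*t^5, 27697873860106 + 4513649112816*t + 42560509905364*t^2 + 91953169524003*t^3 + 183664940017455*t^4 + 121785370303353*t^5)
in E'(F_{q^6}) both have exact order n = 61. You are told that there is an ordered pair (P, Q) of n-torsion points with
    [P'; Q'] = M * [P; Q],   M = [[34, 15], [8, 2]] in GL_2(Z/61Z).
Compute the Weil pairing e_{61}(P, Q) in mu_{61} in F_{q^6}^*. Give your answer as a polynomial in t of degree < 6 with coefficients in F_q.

12735421413466 + 112283320342278*t + 48550239423861*t^2 + 165585466103460*t^3 + 6537418968259*t^4 + 155433038026685*t^5

Alternating bilinearity on E[61] (values in mu_{61} in F_{219341653843541^6}) gives e(P',Q') = e(P,Q)^det(M).
Hence e(P,Q) = e(P',Q')^{34} where 34 = 9^{-1} mod 61.
Run Miller on y^2=x^3+8662165936237*x over F_{219341653843541}: ladder 111101 (6 bits); e = f_P(D_Q)/f_Q(D_P).
f_P(D_Q)/f_Q(D_P) = 37057658515821 + 23903479263322*t + 170893867073053*t^2 + 127942554199350*t^3 + 34448087353445*t^4 + 102468889367957*t^5.
(37057658515821 + 23903479263322*t + 170893867073053*t^2 + 127942554199350*t^3 + 34448087353445*t^4 + 102468889367957*t^5)^{34} mod (219341653843541,f) = 12735421413466 + 112283320342278*t + 48550239423861*t^2 + 165585466103460*t^3 + 6537418968259*t^4 + 155433038026685*t^5.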